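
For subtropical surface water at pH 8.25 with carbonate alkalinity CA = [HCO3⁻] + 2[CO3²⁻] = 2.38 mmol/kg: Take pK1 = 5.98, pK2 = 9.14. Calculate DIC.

DIC = 2.15 mmol/kg

CA = [HCO3⁻] + 2[CO3²⁻] = (α₁ + 2α₂)·DIC
At pH 8.25: [H⁺]/K1 = 10^-2.27 = 0.0053703, K2/[H⁺] = 10^-0.89 = 0.12882
α₁ = 1/(1 + 0.0053703 + 0.12882) = 1/1.1342 = 0.8817; α₂ = α₁·K2/[H⁺] = 0.1136
α₁ + 2α₂ = 1.1088
DIC = CA / (α₁ + 2α₂) = 2.38 / 1.1088 = 2.15 mmol/kg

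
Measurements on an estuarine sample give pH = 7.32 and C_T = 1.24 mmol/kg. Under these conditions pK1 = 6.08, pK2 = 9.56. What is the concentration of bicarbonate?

[HCO3⁻] = 1.17 mmol/kg

α₁ = 1 / (1 + [H⁺]/K1 + K2/[H⁺]) = 1 / (1 + 10^-1.24 + 10^-2.24)
   = 1 / (1 + 0.057544 + 0.0057544) = 1/1.0633 = 0.9405
[HCO3⁻] = α₁ × DIC = 0.9405 × 1.24 = 1.17 mmol/kg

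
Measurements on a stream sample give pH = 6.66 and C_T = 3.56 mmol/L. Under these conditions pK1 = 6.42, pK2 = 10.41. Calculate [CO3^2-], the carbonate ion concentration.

α₂ = 1 / (1 + [H⁺]/K2 + [H⁺]²/(K1K2)) = 1 / (1 + 10^+3.75 + 10^+3.51)
   = 1 / (1 + 5623.4 + 3235.9) = 1/8860.3 = 0.0001129
[CO3²⁻] = α₂ × DIC = 0.0001129 × 3.56 = 0.000402 mmol/L = 0.402 μmol/L

[CO3²⁻] = 0.402 μmol/L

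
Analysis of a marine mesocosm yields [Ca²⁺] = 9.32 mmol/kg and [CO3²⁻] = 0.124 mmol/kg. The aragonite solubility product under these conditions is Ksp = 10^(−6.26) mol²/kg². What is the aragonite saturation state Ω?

Ksp = 10^(−6.26) = 5.495×10^-7
Ω = [Ca²⁺][CO3²⁻]/Ksp = (9.32×10^-3)(0.124×10^-3) / 5.495×10^-7 = 2.10

Ω = 2.10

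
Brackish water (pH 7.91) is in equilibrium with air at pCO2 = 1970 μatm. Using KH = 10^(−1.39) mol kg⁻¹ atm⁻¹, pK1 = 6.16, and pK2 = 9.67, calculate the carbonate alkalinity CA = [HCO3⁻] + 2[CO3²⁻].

[CO2*] = KH · pCO2 = 10^(−1.39) × 1970×10^-6 = 8.025×10^-5 mol/kg
α₀ = 1/(1 + K1/[H⁺] + K1K2/[H⁺]²) = 1/(1 + 10^+1.75 + 10^-0.01) = 0.01718
DIC = [CO2*]/α₀ = 8.025×10^-5 / 0.01718 = 4.672 mmol/kg
CA = (α₁ + 2α₂)·DIC = (0.9660 + 2×0.01679) × 4.672 = 4.67 mmol/kg

CA = 4.67 mmol/kg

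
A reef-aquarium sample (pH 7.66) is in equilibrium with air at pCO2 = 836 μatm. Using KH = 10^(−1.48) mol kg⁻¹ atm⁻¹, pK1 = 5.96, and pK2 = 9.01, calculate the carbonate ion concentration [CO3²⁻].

[CO3²⁻] = 0.0620 mmol/kg

[CO2*] = KH · pCO2 = 10^(−1.48) × 836×10^-6 = 2.768×10^-5 mol/kg
α₀ = 1/(1 + K1/[H⁺] + K1K2/[H⁺]²) = 1/(1 + 10^+1.70 + 10^+0.35) = 0.01874
DIC = [CO2*]/α₀ = 2.768×10^-5 / 0.01874 = 1.477 mmol/kg
[CO3²⁻] = α₂·DIC; α₂ = 0.04196, so [CO3²⁻] = 0.04196 × 1.477 = 0.0620 mmol/kg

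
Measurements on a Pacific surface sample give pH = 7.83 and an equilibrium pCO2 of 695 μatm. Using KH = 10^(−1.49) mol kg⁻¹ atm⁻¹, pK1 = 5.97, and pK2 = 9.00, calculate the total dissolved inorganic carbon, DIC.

DIC = 1.76 mmol/kg

[CO2*] = KH · pCO2 = 10^(−1.49) × 695×10^-6 = 2.249×10^-5 mol/kg
α₀ = 1/(1 + K1/[H⁺] + K1K2/[H⁺]²) = 1/(1 + 10^+1.86 + 10^+0.69) = 0.01276
DIC = [CO2*]/α₀ = 2.249×10^-5 / 0.01276 = 1.76 mmol/kg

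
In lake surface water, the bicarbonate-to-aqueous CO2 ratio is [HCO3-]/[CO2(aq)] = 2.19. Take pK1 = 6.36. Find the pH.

From K1 = [H⁺][HCO3-]/[CO2(aq)]:  pH = pK1 + log₁₀([HCO3-]/[CO2(aq)])
log₁₀(2.19) = +0.340
pH = 6.36 + (+0.340) = 6.70

pH = 6.70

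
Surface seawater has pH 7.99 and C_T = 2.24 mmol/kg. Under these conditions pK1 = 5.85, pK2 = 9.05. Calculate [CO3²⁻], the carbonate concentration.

[CO3²⁻] = 0.178 mmol/kg

α₂ = 1 / (1 + [H⁺]/K2 + [H⁺]²/(K1K2)) = 1 / (1 + 10^+1.06 + 10^-1.08)
   = 1 / (1 + 11.482 + 0.083176) = 1/12.565 = 0.07959
[CO3²⁻] = α₂ × DIC = 0.07959 × 2.24 = 0.178 mmol/kg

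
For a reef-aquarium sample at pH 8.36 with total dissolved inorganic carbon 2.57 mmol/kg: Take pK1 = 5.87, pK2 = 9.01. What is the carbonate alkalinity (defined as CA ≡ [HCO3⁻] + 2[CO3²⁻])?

CA = [HCO3⁻] + 2[CO3²⁻] = (α₁ + 2α₂)·DIC
At pH 8.36: [H⁺]/K1 = 10^-2.49 = 0.0032359, K2/[H⁺] = 10^-0.65 = 0.22387
α₁ = 1/(1 + 0.0032359 + 0.22387) = 1/1.2271 = 0.8149; α₂ = α₁·K2/[H⁺] = 0.1824
α₁ + 2α₂ = 1.1798
CA = 1.1798 × 2.57 = 3.03 mmol/kg

CA = 3.03 mmol/kg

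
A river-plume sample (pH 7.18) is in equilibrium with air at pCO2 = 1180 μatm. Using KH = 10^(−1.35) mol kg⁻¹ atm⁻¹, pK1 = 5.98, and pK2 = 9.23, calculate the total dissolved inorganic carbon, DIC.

DIC = 0.896 mmol/kg

[CO2*] = KH · pCO2 = 10^(−1.35) × 1180×10^-6 = 5.271×10^-5 mol/kg
α₀ = 1/(1 + K1/[H⁺] + K1K2/[H⁺]²) = 1/(1 + 10^+1.20 + 10^-0.85) = 0.05886
DIC = [CO2*]/α₀ = 5.271×10^-5 / 0.05886 = 0.896 mmol/kg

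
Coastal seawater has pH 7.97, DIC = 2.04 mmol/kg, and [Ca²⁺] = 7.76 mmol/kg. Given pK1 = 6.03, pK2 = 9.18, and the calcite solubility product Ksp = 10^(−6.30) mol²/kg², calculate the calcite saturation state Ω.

Ω = 1.81

α₂ = 1 / (1 + [H⁺]/K2 + [H⁺]²/(K1K2)) = 1 / (1 + 10^+1.21 + 10^-0.73)
   = 1 / (1 + 16.218 + 0.18621) = 1/17.404 = 0.05746
[CO3²⁻] = α₂ × DIC = 0.05746 × 2.04 = 0.1172 mmol/kg
Ksp = 10^(−6.30) = 5.012×10^-7
Ω = [Ca²⁺][CO3²⁻]/Ksp = (7.76×10^-3)(1.172×10^-4) / 5.012×10^-7 = 1.81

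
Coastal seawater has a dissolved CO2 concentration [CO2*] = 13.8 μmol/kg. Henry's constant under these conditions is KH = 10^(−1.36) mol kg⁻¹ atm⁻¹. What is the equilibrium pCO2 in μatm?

pCO2 = 316 μatm

KH = 10^(−1.36) = 4.365×10^-2 mol kg⁻¹ atm⁻¹
pCO2 = [CO2*]/KH = 13.8×10^-6 / 4.365×10^-2 = 3.16×10^-4 atm = 316 μatm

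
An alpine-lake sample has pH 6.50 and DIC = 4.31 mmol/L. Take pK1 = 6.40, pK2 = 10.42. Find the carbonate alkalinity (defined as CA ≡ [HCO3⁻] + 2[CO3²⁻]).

CA = [HCO3⁻] + 2[CO3²⁻] = (α₁ + 2α₂)·DIC
At pH 6.50: [H⁺]/K1 = 10^-0.10 = 0.79433, K2/[H⁺] = 10^-3.92 = 0.00012023
α₁ = 1/(1 + 0.79433 + 0.00012023) = 1/1.7944 = 0.5573; α₂ = α₁·K2/[H⁺] = 6.700×10^-5
α₁ + 2α₂ = 0.5574
CA = 0.5574 × 4.31 = 2.40 mmol/L

CA = 2.40 mmol/L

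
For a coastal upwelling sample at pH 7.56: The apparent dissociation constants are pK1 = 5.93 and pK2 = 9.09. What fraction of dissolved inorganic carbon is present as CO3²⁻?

α₂ = 1 / (1 + [H⁺]/K2 + [H⁺]²/(K1K2)) = 1 / (1 + 10^+1.53 + 10^-0.10)
   = 1 / (1 + 33.884 + 0.79433) = 1/35.679 = 0.02803

α₂ = 0.0280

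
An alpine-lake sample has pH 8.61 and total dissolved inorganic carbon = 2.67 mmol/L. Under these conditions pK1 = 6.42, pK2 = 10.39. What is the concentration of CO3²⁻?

[CO3²⁻] = 0.0433 mmol/L

α₂ = 1 / (1 + [H⁺]/K2 + [H⁺]²/(K1K2)) = 1 / (1 + 10^+1.78 + 10^-0.41)
   = 1 / (1 + 60.256 + 0.38905) = 1/61.645 = 0.01622
[CO3²⁻] = α₂ × DIC = 0.01622 × 2.67 = 0.0433 mmol/L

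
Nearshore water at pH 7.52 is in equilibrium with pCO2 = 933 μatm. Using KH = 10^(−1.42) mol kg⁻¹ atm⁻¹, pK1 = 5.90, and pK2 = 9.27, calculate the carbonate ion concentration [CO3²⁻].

[CO2*] = KH · pCO2 = 10^(−1.42) × 933×10^-6 = 3.547×10^-5 mol/kg
α₀ = 1/(1 + K1/[H⁺] + K1K2/[H⁺]²) = 1/(1 + 10^+1.62 + 10^-0.13) = 0.02303
DIC = [CO2*]/α₀ = 3.547×10^-5 / 0.02303 = 1.540 mmol/kg
[CO3²⁻] = α₂·DIC; α₂ = 0.01707, so [CO3²⁻] = 0.01707 × 1.540 = 0.0263 mmol/kg

[CO3²⁻] = 0.0263 mmol/kg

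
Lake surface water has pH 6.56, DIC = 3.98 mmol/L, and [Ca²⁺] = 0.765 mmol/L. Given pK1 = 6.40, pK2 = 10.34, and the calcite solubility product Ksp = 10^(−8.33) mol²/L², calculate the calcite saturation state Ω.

α₂ = 1 / (1 + [H⁺]/K2 + [H⁺]²/(K1K2)) = 1 / (1 + 10^+3.78 + 10^+3.62)
   = 1 / (1 + 6025.6 + 4168.7) = 1/1.0195×10^4 = 9.808×10^-5
[CO3²⁻] = α₂ × DIC = 9.808×10^-5 × 3.98 = 0.0003904 mmol/L = 0.3904 μmol/L
Ksp = 10^(−8.33) = 4.677×10^-9
Ω = [Ca²⁺][CO3²⁻]/Ksp = (0.765×10^-3)(3.904×10^-7) / 4.677×10^-9 = 0.0638

Ω = 0.0638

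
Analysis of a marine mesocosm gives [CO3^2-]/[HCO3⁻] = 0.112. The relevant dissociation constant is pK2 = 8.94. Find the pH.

From K2 = [H⁺][CO3^2-]/[HCO3⁻]:  pH = pK2 + log₁₀([CO3^2-]/[HCO3⁻])
log₁₀(0.112) = -0.951
pH = 8.94 + (-0.951) = 7.99

pH = 7.99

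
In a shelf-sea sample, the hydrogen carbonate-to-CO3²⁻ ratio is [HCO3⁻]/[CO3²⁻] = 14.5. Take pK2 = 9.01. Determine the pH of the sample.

From K2 = [H⁺][CO3²⁻]/[HCO3⁻]:  pH = pK2 − log₁₀([HCO3⁻]/[CO3²⁻])
log₁₀(14.5) = +1.161
pH = 9.01 − (+1.161) = 7.85

pH = 7.85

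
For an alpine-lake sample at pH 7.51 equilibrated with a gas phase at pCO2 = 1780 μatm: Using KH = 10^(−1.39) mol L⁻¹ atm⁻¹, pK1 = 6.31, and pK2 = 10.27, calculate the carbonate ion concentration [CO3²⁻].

[CO2*] = KH · pCO2 = 10^(−1.39) × 1780×10^-6 = 7.251×10^-5 mol/L
α₀ = 1/(1 + K1/[H⁺] + K1K2/[H⁺]²) = 1/(1 + 10^+1.20 + 10^-1.56) = 0.05925
DIC = [CO2*]/α₀ = 7.251×10^-5 / 0.05925 = 1.224 mmol/L
[CO3²⁻] = α₂·DIC; α₂ = 0.001632, so [CO3²⁻] = 0.001632 × 1.224 = 0.00200 mmol/L = 2.00 μmol/L

[CO3²⁻] = 2.00 μmol/L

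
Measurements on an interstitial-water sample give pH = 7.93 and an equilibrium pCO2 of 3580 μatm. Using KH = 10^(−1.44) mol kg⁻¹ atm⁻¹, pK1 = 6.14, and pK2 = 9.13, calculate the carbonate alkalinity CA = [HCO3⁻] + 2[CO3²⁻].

CA = 9.03 mmol/kg

[CO2*] = KH · pCO2 = 10^(−1.44) × 3580×10^-6 = 1.300×10^-4 mol/kg
α₀ = 1/(1 + K1/[H⁺] + K1K2/[H⁺]²) = 1/(1 + 10^+1.79 + 10^+0.59) = 0.01503
DIC = [CO2*]/α₀ = 1.300×10^-4 / 0.01503 = 8.650 mmol/kg
CA = (α₁ + 2α₂)·DIC = (0.9265 + 2×0.05846) × 8.650 = 9.03 mmol/kg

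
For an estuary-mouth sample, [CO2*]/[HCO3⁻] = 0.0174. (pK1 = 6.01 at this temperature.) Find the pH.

From K1 = [H⁺][HCO3⁻]/[CO2*]:  pH = pK1 − log₁₀([CO2*]/[HCO3⁻])
log₁₀(0.0174) = -1.759
pH = 6.01 − (-1.759) = 7.77

pH = 7.77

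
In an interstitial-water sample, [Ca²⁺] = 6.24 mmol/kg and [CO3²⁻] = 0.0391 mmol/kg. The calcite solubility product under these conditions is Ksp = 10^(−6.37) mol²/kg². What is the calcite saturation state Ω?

Ksp = 10^(−6.37) = 4.266×10^-7
Ω = [Ca²⁺][CO3²⁻]/Ksp = (6.24×10^-3)(0.0391×10^-3) / 4.266×10^-7 = 0.572

Ω = 0.572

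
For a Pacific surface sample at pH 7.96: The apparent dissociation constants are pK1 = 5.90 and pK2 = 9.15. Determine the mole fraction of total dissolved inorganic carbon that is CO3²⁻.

α₂ = 0.0602

α₂ = 1 / (1 + [H⁺]/K2 + [H⁺]²/(K1K2)) = 1 / (1 + 10^+1.19 + 10^-0.87)
   = 1 / (1 + 15.488 + 0.13490) = 1/16.623 = 0.06016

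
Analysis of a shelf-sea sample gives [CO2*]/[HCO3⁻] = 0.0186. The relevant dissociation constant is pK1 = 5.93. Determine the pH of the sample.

pH = 7.66

From K1 = [H⁺][HCO3⁻]/[CO2*]:  pH = pK1 − log₁₀([CO2*]/[HCO3⁻])
log₁₀(0.0186) = -1.730
pH = 5.93 − (-1.730) = 7.66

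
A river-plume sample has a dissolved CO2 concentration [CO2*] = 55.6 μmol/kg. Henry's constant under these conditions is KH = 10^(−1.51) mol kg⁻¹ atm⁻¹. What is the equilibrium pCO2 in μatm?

pCO2 = 1800 μatm

KH = 10^(−1.51) = 3.090×10^-2 mol kg⁻¹ atm⁻¹
pCO2 = [CO2*]/KH = 55.6×10^-6 / 3.090×10^-2 = 1.80×10^-3 atm = 1800 μatm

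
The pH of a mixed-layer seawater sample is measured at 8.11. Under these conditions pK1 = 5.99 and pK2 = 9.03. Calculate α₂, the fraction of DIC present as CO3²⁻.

α₂ = 0.107

α₂ = 1 / (1 + [H⁺]/K2 + [H⁺]²/(K1K2)) = 1 / (1 + 10^+0.92 + 10^-1.20)
   = 1 / (1 + 8.3176 + 0.063096) = 1/9.3807 = 0.1066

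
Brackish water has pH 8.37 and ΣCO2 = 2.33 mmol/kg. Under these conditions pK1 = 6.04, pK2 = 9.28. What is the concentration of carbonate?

α₂ = 1 / (1 + [H⁺]/K2 + [H⁺]²/(K1K2)) = 1 / (1 + 10^+0.91 + 10^-1.42)
   = 1 / (1 + 8.1283 + 0.038019) = 1/9.1663 = 0.1091
[CO3²⁻] = α₂ × DIC = 0.1091 × 2.33 = 0.254 mmol/kg

[CO3²⁻] = 0.254 mmol/kg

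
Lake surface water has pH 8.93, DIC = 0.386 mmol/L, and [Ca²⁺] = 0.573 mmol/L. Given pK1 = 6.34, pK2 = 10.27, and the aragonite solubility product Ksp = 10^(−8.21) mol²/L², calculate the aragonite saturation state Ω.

α₂ = 1 / (1 + [H⁺]/K2 + [H⁺]²/(K1K2)) = 1 / (1 + 10^+1.34 + 10^-1.25)
   = 1 / (1 + 21.878 + 0.056234) = 1/22.934 = 0.04360
[CO3²⁻] = α₂ × DIC = 0.04360 × 0.386 = 0.01683 mmol/L = 16.83 μmol/L
Ksp = 10^(−8.21) = 6.166×10^-9
Ω = [Ca²⁺][CO3²⁻]/Ksp = (0.573×10^-3)(1.683×10^-5) / 6.166×10^-9 = 1.56

Ω = 1.56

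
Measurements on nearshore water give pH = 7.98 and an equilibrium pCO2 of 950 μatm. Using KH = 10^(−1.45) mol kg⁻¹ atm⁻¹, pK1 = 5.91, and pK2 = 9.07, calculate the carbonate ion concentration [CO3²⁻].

[CO3²⁻] = 0.322 mmol/kg

[CO2*] = KH · pCO2 = 10^(−1.45) × 950×10^-6 = 3.371×10^-5 mol/kg
α₀ = 1/(1 + K1/[H⁺] + K1K2/[H⁺]²) = 1/(1 + 10^+2.07 + 10^+0.98) = 0.007810
DIC = [CO2*]/α₀ = 3.371×10^-5 / 0.007810 = 4.316 mmol/kg
[CO3²⁻] = α₂·DIC; α₂ = 0.07459, so [CO3²⁻] = 0.07459 × 4.316 = 0.322 mmol/kg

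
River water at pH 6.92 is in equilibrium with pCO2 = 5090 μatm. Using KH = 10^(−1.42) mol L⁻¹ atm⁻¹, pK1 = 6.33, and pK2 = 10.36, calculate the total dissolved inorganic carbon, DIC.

[CO2*] = KH · pCO2 = 10^(−1.42) × 5090×10^-6 = 1.935×10^-4 mol/L
α₀ = 1/(1 + K1/[H⁺] + K1K2/[H⁺]²) = 1/(1 + 10^+0.59 + 10^-2.85) = 0.2044
DIC = [CO2*]/α₀ = 1.935×10^-4 / 0.2044 = 0.947 mmol/L

DIC = 0.947 mmol/L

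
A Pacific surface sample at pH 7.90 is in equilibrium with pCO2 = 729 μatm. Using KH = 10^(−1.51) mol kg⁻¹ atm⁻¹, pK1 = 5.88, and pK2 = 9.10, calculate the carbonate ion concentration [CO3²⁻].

[CO2*] = KH · pCO2 = 10^(−1.51) × 729×10^-6 = 2.253×10^-5 mol/kg
α₀ = 1/(1 + K1/[H⁺] + K1K2/[H⁺]²) = 1/(1 + 10^+2.02 + 10^+0.82) = 0.008903
DIC = [CO2*]/α₀ = 2.253×10^-5 / 0.008903 = 2.530 mmol/kg
[CO3²⁻] = α₂·DIC; α₂ = 0.05882, so [CO3²⁻] = 0.05882 × 2.530 = 0.149 mmol/kg

[CO3²⁻] = 0.149 mmol/kg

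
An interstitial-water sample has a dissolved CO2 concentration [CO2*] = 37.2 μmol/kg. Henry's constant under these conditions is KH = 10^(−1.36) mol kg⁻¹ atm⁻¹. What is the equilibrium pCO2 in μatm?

pCO2 = 852 μatm

KH = 10^(−1.36) = 4.365×10^-2 mol kg⁻¹ atm⁻¹
pCO2 = [CO2*]/KH = 37.2×10^-6 / 4.365×10^-2 = 8.52×10^-4 atm = 852 μatm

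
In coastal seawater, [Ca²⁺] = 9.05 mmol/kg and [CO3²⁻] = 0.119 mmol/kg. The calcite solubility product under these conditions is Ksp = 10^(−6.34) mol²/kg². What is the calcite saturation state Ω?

Ω = 2.36

Ksp = 10^(−6.34) = 4.571×10^-7
Ω = [Ca²⁺][CO3²⁻]/Ksp = (9.05×10^-3)(0.119×10^-3) / 4.571×10^-7 = 2.36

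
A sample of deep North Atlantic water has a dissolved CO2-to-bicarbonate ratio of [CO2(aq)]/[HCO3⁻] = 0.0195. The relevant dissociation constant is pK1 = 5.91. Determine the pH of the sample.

pH = 7.62

From K1 = [H⁺][HCO3⁻]/[CO2(aq)]:  pH = pK1 − log₁₀([CO2(aq)]/[HCO3⁻])
log₁₀(0.0195) = -1.710
pH = 5.91 − (-1.710) = 7.62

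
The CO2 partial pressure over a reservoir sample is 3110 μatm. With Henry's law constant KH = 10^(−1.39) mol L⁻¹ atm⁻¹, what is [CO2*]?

[CO2*] = 127 μmol/L

KH = 10^(−1.39) = 4.074×10^-2 mol L⁻¹ atm⁻¹
[CO2*] = KH · pCO2 = 4.074×10^-2 × 3110×10^-6 atm = 1.27×10^-4 mol/L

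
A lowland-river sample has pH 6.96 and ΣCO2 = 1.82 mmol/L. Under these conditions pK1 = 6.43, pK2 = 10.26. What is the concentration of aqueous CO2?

α₀ = 1 / (1 + K1/[H⁺] + K1K2/[H⁺]²) = 1 / (1 + 10^+0.53 + 10^-2.77)
   = 1 / (1 + 3.3884 + 0.0016982) = 1/4.3901 = 0.2278
[CO2*] = α₀ × DIC = 0.2278 × 1.82 = 0.415 mmol/L

[CO2*] = 0.415 mmol/L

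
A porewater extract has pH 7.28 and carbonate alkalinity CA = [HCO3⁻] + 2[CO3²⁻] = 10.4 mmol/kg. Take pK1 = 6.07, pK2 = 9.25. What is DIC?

DIC = 10.9 mmol/kg

CA = [HCO3⁻] + 2[CO3²⁻] = (α₁ + 2α₂)·DIC
At pH 7.28: [H⁺]/K1 = 10^-1.21 = 0.061660, K2/[H⁺] = 10^-1.97 = 0.010715
α₁ = 1/(1 + 0.061660 + 0.010715) = 1/1.0724 = 0.9325; α₂ = α₁·K2/[H⁺] = 0.009992
α₁ + 2α₂ = 0.9525
DIC = CA / (α₁ + 2α₂) = 10.4 / 0.9525 = 10.9 mmol/kg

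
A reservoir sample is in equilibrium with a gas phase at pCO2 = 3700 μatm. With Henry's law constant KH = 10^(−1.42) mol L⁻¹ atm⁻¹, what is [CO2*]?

KH = 10^(−1.42) = 3.802×10^-2 mol L⁻¹ atm⁻¹
[CO2*] = KH · pCO2 = 3.802×10^-2 × 3700×10^-6 atm = 1.41×10^-4 mol/L

[CO2*] = 141 μmol/L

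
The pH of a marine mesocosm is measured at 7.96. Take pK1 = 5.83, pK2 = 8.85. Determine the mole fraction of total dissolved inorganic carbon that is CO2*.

α₀ = 0.00652

α₀ = 1 / (1 + K1/[H⁺] + K1K2/[H⁺]²) = 1 / (1 + 10^+2.13 + 10^+1.24)
   = 1 / (1 + 134.90 + 17.378) = 1/153.27 = 0.006524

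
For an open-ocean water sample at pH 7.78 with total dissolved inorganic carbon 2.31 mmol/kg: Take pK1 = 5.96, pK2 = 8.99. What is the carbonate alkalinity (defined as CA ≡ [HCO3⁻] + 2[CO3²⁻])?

CA = [HCO3⁻] + 2[CO3²⁻] = (α₁ + 2α₂)·DIC
At pH 7.78: [H⁺]/K1 = 10^-1.82 = 0.015136, K2/[H⁺] = 10^-1.21 = 0.061660
α₁ = 1/(1 + 0.015136 + 0.061660) = 1/1.0768 = 0.9287; α₂ = α₁·K2/[H⁺] = 0.05726
α₁ + 2α₂ = 1.0432
CA = 1.0432 × 2.31 = 2.41 mmol/kg

CA = 2.41 mmol/kg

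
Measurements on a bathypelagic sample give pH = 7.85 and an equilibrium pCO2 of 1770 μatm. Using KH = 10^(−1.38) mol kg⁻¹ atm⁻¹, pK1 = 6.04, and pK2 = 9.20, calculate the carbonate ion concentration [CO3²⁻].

[CO3²⁻] = 0.213 mmol/kg

[CO2*] = KH · pCO2 = 10^(−1.38) × 1770×10^-6 = 7.379×10^-5 mol/kg
α₀ = 1/(1 + K1/[H⁺] + K1K2/[H⁺]²) = 1/(1 + 10^+1.81 + 10^+0.46) = 0.01461
DIC = [CO2*]/α₀ = 7.379×10^-5 / 0.01461 = 5.051 mmol/kg
[CO3²⁻] = α₂·DIC; α₂ = 0.04213, so [CO3²⁻] = 0.04213 × 5.051 = 0.213 mmol/kg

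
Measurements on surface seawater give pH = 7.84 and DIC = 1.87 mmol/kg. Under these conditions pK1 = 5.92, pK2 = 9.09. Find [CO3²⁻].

α₂ = 1 / (1 + [H⁺]/K2 + [H⁺]²/(K1K2)) = 1 / (1 + 10^+1.25 + 10^-0.67)
   = 1 / (1 + 17.783 + 0.21380) = 1/18.997 = 0.05264
[CO3²⁻] = α₂ × DIC = 0.05264 × 1.87 = 0.0984 mmol/kg

[CO3²⁻] = 0.0984 mmol/kg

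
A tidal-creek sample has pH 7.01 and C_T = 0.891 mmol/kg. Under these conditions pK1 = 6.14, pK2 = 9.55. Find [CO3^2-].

α₂ = 1 / (1 + [H⁺]/K2 + [H⁺]²/(K1K2)) = 1 / (1 + 10^+2.54 + 10^+1.67)
   = 1 / (1 + 346.74 + 46.774) = 1/394.51 = 0.002535
[CO3²⁻] = α₂ × DIC = 0.002535 × 0.891 = 0.00226 mmol/kg = 2.26 μmol/kg

[CO3²⁻] = 2.26 μmol/kg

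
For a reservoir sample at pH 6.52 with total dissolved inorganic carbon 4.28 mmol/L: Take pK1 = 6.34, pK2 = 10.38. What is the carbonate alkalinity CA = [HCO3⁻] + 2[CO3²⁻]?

CA = 2.58 mmol/L

CA = [HCO3⁻] + 2[CO3²⁻] = (α₁ + 2α₂)·DIC
At pH 6.52: [H⁺]/K1 = 10^-0.18 = 0.66069, K2/[H⁺] = 10^-3.86 = 0.00013804
α₁ = 1/(1 + 0.66069 + 0.00013804) = 1/1.6608 = 0.6021; α₂ = α₁·K2/[H⁺] = 8.311×10^-5
α₁ + 2α₂ = 0.6023
CA = 0.6023 × 4.28 = 2.58 mmol/L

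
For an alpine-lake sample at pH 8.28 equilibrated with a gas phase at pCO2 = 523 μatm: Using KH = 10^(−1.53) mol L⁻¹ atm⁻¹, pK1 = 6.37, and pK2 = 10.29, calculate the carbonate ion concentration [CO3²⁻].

[CO2*] = KH · pCO2 = 10^(−1.53) × 523×10^-6 = 1.543×10^-5 mol/L
α₀ = 1/(1 + K1/[H⁺] + K1K2/[H⁺]²) = 1/(1 + 10^+1.91 + 10^-0.10) = 0.01204
DIC = [CO2*]/α₀ = 1.543×10^-5 / 0.01204 = 1.282 mmol/L
[CO3²⁻] = α₂·DIC; α₂ = 0.009561, so [CO3²⁻] = 0.009561 × 1.282 = 0.0123 mmol/L = 12.3 μmol/L

[CO3²⁻] = 12.3 μmol/L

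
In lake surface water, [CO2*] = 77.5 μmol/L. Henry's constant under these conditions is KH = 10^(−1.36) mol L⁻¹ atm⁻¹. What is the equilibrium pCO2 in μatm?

pCO2 = 1780 μatm

KH = 10^(−1.36) = 4.365×10^-2 mol L⁻¹ atm⁻¹
pCO2 = [CO2*]/KH = 77.5×10^-6 / 4.365×10^-2 = 1.78×10^-3 atm = 1780 μatm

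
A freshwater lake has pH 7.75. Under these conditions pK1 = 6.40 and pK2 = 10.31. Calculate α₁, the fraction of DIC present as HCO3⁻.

α₁ = 0.955

α₁ = 1 / (1 + [H⁺]/K1 + K2/[H⁺]) = 1 / (1 + 10^-1.35 + 10^-2.56)
   = 1 / (1 + 0.044668 + 0.0027542) = 1/1.0474 = 0.9547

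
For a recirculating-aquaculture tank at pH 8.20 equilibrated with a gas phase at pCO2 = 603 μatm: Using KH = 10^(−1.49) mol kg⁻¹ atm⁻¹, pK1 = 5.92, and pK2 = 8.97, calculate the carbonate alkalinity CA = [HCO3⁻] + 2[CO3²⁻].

CA = 4.98 mmol/kg

[CO2*] = KH · pCO2 = 10^(−1.49) × 603×10^-6 = 1.951×10^-5 mol/kg
α₀ = 1/(1 + K1/[H⁺] + K1K2/[H⁺]²) = 1/(1 + 10^+2.28 + 10^+1.51) = 0.004466
DIC = [CO2*]/α₀ = 1.951×10^-5 / 0.004466 = 4.369 mmol/kg
CA = (α₁ + 2α₂)·DIC = (0.8510 + 2×0.1445) × 4.369 = 4.98 mmol/kg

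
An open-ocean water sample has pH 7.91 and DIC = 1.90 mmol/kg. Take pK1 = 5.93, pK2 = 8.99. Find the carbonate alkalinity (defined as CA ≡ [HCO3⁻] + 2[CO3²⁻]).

CA = [HCO3⁻] + 2[CO3²⁻] = (α₁ + 2α₂)·DIC
At pH 7.91: [H⁺]/K1 = 10^-1.98 = 0.010471, K2/[H⁺] = 10^-1.08 = 0.083176
α₁ = 1/(1 + 0.010471 + 0.083176) = 1/1.0936 = 0.9144; α₂ = α₁·K2/[H⁺] = 0.07605
α₁ + 2α₂ = 1.0665
CA = 1.0665 × 1.90 = 2.03 mmol/kg

CA = 2.03 mmol/kg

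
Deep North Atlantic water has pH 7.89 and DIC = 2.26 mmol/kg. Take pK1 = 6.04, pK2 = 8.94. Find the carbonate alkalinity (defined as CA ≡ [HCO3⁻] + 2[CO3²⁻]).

CA = [HCO3⁻] + 2[CO3²⁻] = (α₁ + 2α₂)·DIC
At pH 7.89: [H⁺]/K1 = 10^-1.85 = 0.014125, K2/[H⁺] = 10^-1.05 = 0.089125
α₁ = 1/(1 + 0.014125 + 0.089125) = 1/1.1033 = 0.9064; α₂ = α₁·K2/[H⁺] = 0.08078
α₁ + 2α₂ = 1.0680
CA = 1.0680 × 2.26 = 2.41 mmol/kg

CA = 2.41 mmol/kg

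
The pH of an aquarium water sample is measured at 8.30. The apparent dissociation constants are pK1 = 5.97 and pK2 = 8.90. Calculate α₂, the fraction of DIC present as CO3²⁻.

α₂ = 0.200

α₂ = 1 / (1 + [H⁺]/K2 + [H⁺]²/(K1K2)) = 1 / (1 + 10^+0.60 + 10^-1.73)
   = 1 / (1 + 3.9811 + 0.018621) = 1/4.9997 = 0.2000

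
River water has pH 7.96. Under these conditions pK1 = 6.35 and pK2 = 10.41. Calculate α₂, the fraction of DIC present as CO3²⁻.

α₂ = 0.00345

α₂ = 1 / (1 + [H⁺]/K2 + [H⁺]²/(K1K2)) = 1 / (1 + 10^+2.45 + 10^+0.84)
   = 1 / (1 + 281.84 + 6.9183) = 1/289.76 = 0.003451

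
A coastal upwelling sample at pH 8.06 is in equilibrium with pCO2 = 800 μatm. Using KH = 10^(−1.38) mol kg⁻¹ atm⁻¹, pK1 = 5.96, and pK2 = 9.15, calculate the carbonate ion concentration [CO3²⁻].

[CO2*] = KH · pCO2 = 10^(−1.38) × 800×10^-6 = 3.335×10^-5 mol/kg
α₀ = 1/(1 + K1/[H⁺] + K1K2/[H⁺]²) = 1/(1 + 10^+2.10 + 10^+1.01) = 0.007293
DIC = [CO2*]/α₀ = 3.335×10^-5 / 0.007293 = 4.573 mmol/kg
[CO3²⁻] = α₂·DIC; α₂ = 0.07462, so [CO3²⁻] = 0.07462 × 4.573 = 0.341 mmol/kg

[CO3²⁻] = 0.341 mmol/kg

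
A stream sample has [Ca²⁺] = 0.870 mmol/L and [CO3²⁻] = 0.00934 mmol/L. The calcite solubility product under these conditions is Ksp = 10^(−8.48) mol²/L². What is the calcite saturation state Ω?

Ksp = 10^(−8.48) = 3.311×10^-9
Ω = [Ca²⁺][CO3²⁻]/Ksp = (0.870×10^-3)(0.00934×10^-3) / 3.311×10^-9 = 2.45

Ω = 2.45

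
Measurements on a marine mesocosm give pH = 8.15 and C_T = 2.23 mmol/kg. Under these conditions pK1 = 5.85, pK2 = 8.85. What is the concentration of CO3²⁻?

[CO3²⁻] = 0.369 mmol/kg

α₂ = 1 / (1 + [H⁺]/K2 + [H⁺]²/(K1K2)) = 1 / (1 + 10^+0.70 + 10^-1.60)
   = 1 / (1 + 5.0119 + 0.025119) = 1/6.0370 = 0.1656
[CO3²⁻] = α₂ × DIC = 0.1656 × 2.23 = 0.369 mmol/kg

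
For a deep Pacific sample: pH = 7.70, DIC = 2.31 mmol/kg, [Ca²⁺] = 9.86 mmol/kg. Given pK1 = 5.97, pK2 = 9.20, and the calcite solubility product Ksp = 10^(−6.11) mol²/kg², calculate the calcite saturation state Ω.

α₂ = 1 / (1 + [H⁺]/K2 + [H⁺]²/(K1K2)) = 1 / (1 + 10^+1.50 + 10^-0.23)
   = 1 / (1 + 31.623 + 0.58884) = 1/33.212 = 0.03011
[CO3²⁻] = α₂ × DIC = 0.03011 × 2.31 = 0.06955 mmol/kg
Ksp = 10^(−6.11) = 7.762×10^-7
Ω = [Ca²⁺][CO3²⁻]/Ksp = (9.86×10^-3)(6.955×10^-5) / 7.762×10^-7 = 0.883

Ω = 0.883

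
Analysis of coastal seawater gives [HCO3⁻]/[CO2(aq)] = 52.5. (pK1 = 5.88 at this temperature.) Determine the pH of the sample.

From K1 = [H⁺][HCO3⁻]/[CO2(aq)]:  pH = pK1 + log₁₀([HCO3⁻]/[CO2(aq)])
log₁₀(52.5) = +1.720
pH = 5.88 + (+1.720) = 7.60

pH = 7.60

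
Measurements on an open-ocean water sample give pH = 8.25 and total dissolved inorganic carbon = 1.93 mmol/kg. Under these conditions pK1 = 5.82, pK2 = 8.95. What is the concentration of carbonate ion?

[CO3²⁻] = 0.320 mmol/kg

α₂ = 1 / (1 + [H⁺]/K2 + [H⁺]²/(K1K2)) = 1 / (1 + 10^+0.70 + 10^-1.73)
   = 1 / (1 + 5.0119 + 0.018621) = 1/6.0305 = 0.1658
[CO3²⁻] = α₂ × DIC = 0.1658 × 1.93 = 0.320 mmol/kg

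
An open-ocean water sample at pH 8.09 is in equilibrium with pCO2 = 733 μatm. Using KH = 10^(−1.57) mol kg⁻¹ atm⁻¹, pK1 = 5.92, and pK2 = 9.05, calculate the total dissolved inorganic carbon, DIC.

DIC = 3.26 mmol/kg

[CO2*] = KH · pCO2 = 10^(−1.57) × 733×10^-6 = 1.973×10^-5 mol/kg
α₀ = 1/(1 + K1/[H⁺] + K1K2/[H⁺]²) = 1/(1 + 10^+2.17 + 10^+1.21) = 0.006056
DIC = [CO2*]/α₀ = 1.973×10^-5 / 0.006056 = 3.26 mmol/kg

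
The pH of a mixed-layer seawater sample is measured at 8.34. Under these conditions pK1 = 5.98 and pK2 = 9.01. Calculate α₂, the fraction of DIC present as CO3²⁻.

α₂ = 1 / (1 + [H⁺]/K2 + [H⁺]²/(K1K2)) = 1 / (1 + 10^+0.67 + 10^-1.69)
   = 1 / (1 + 4.6774 + 0.020417) = 1/5.6978 = 0.1755

α₂ = 0.176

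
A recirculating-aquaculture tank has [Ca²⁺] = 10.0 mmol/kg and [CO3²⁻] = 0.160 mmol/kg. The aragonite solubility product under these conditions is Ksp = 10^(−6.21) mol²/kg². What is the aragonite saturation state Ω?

Ω = 2.59

Ksp = 10^(−6.21) = 6.166×10^-7
Ω = [Ca²⁺][CO3²⁻]/Ksp = (10.0×10^-3)(0.160×10^-3) / 6.166×10^-7 = 2.59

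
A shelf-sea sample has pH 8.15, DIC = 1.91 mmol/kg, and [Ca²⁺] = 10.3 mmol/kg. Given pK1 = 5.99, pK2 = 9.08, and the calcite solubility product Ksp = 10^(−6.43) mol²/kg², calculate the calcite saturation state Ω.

Ω = 5.53

α₂ = 1 / (1 + [H⁺]/K2 + [H⁺]²/(K1K2)) = 1 / (1 + 10^+0.93 + 10^-1.23)
   = 1 / (1 + 8.5114 + 0.058884) = 1/9.5703 = 0.1045
[CO3²⁻] = α₂ × DIC = 0.1045 × 1.91 = 0.1996 mmol/kg
Ksp = 10^(−6.43) = 3.715×10^-7
Ω = [Ca²⁺][CO3²⁻]/Ksp = (10.3×10^-3)(1.996×10^-4) / 3.715×10^-7 = 5.53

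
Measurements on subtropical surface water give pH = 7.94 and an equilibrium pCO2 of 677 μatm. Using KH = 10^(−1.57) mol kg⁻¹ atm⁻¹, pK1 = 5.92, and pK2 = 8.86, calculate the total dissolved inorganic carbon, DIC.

DIC = 2.16 mmol/kg

[CO2*] = KH · pCO2 = 10^(−1.57) × 677×10^-6 = 1.822×10^-5 mol/kg
α₀ = 1/(1 + K1/[H⁺] + K1K2/[H⁺]²) = 1/(1 + 10^+2.02 + 10^+1.10) = 0.008453
DIC = [CO2*]/α₀ = 1.822×10^-5 / 0.008453 = 2.16 mmol/kg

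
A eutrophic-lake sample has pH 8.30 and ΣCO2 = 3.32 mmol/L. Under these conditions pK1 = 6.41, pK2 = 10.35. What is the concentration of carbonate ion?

[CO3²⁻] = 0.0290 mmol/L

α₂ = 1 / (1 + [H⁺]/K2 + [H⁺]²/(K1K2)) = 1 / (1 + 10^+2.05 + 10^+0.16)
   = 1 / (1 + 112.20 + 1.4454) = 1/114.65 = 0.008722
[CO3²⁻] = α₂ × DIC = 0.008722 × 3.32 = 0.0290 mmol/L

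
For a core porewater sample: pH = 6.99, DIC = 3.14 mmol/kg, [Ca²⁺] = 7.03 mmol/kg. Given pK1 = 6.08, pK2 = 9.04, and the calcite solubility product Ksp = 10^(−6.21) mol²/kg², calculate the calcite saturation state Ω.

α₂ = 1 / (1 + [H⁺]/K2 + [H⁺]²/(K1K2)) = 1 / (1 + 10^+2.05 + 10^+1.14)
   = 1 / (1 + 112.20 + 13.804) = 1/127.01 = 0.007874
[CO3²⁻] = α₂ × DIC = 0.007874 × 3.14 = 0.02472 mmol/kg
Ksp = 10^(−6.21) = 6.166×10^-7
Ω = [Ca²⁺][CO3²⁻]/Ksp = (7.03×10^-3)(2.472×10^-5) / 6.166×10^-7 = 0.282

Ω = 0.282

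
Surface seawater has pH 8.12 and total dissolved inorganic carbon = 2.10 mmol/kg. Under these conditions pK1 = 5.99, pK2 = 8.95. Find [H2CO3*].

[CO2*] = 13.5 μmol/kg

α₀ = 1 / (1 + K1/[H⁺] + K1K2/[H⁺]²) = 1 / (1 + 10^+2.13 + 10^+1.30)
   = 1 / (1 + 134.90 + 19.953) = 1/155.85 = 0.006416
[CO2*] = α₀ × DIC = 0.006416 × 2.10 = 0.0135 mmol/kg = 13.5 μmol/kg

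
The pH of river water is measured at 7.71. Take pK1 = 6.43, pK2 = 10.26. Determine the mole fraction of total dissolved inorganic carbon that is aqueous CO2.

α₀ = 0.0497

α₀ = 1 / (1 + K1/[H⁺] + K1K2/[H⁺]²) = 1 / (1 + 10^+1.28 + 10^-1.27)
   = 1 / (1 + 19.055 + 0.053703) = 1/20.108 = 0.04973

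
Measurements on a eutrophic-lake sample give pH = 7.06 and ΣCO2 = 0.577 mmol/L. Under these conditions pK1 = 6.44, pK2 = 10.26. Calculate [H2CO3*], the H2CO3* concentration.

α₀ = 1 / (1 + K1/[H⁺] + K1K2/[H⁺]²) = 1 / (1 + 10^+0.62 + 10^-2.58)
   = 1 / (1 + 4.1687 + 0.0026303) = 1/5.1713 = 0.1934
[CO2*] = α₀ × DIC = 0.1934 × 0.577 = 0.112 mmol/L

[CO2*] = 0.112 mmol/L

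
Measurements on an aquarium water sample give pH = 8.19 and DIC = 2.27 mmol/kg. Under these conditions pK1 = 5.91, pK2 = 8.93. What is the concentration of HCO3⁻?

[HCO3⁻] = 1.91 mmol/kg

α₁ = 1 / (1 + [H⁺]/K1 + K2/[H⁺]) = 1 / (1 + 10^-2.28 + 10^-0.74)
   = 1 / (1 + 0.0052481 + 0.18197) = 1/1.1872 = 0.8423
[HCO3⁻] = α₁ × DIC = 0.8423 × 2.27 = 1.91 mmol/kg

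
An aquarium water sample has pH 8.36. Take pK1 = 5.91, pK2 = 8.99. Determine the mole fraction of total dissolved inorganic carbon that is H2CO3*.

α₀ = 1 / (1 + K1/[H⁺] + K1K2/[H⁺]²) = 1 / (1 + 10^+2.45 + 10^+1.82)
   = 1 / (1 + 281.84 + 66.069) = 1/348.91 = 0.002866

α₀ = 0.00287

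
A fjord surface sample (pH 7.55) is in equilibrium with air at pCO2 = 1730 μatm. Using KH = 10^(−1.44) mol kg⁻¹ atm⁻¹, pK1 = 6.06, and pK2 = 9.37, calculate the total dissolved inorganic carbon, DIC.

[CO2*] = KH · pCO2 = 10^(−1.44) × 1730×10^-6 = 6.281×10^-5 mol/kg
α₀ = 1/(1 + K1/[H⁺] + K1K2/[H⁺]²) = 1/(1 + 10^+1.49 + 10^-0.33) = 0.03089
DIC = [CO2*]/α₀ = 6.281×10^-5 / 0.03089 = 2.03 mmol/kg

DIC = 2.03 mmol/kg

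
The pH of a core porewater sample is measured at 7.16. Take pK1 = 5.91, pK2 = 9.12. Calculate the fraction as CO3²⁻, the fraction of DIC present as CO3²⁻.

α₂ = 0.0103

α₂ = 1 / (1 + [H⁺]/K2 + [H⁺]²/(K1K2)) = 1 / (1 + 10^+1.96 + 10^+0.71)
   = 1 / (1 + 91.201 + 5.1286) = 1/97.330 = 0.01027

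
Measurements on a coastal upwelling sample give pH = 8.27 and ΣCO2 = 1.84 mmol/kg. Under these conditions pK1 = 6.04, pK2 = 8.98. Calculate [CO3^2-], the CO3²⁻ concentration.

[CO3²⁻] = 0.299 mmol/kg

α₂ = 1 / (1 + [H⁺]/K2 + [H⁺]²/(K1K2)) = 1 / (1 + 10^+0.71 + 10^-1.52)
   = 1 / (1 + 5.1286 + 0.030200) = 1/6.1588 = 0.1624
[CO3²⁻] = α₂ × DIC = 0.1624 × 1.84 = 0.299 mmol/kg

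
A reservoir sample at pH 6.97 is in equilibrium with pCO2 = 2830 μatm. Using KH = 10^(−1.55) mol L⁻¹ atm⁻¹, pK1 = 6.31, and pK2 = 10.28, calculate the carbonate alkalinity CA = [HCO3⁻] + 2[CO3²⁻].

CA = 0.365 mmol/L

[CO2*] = KH · pCO2 = 10^(−1.55) × 2830×10^-6 = 7.976×10^-5 mol/L
α₀ = 1/(1 + K1/[H⁺] + K1K2/[H⁺]²) = 1/(1 + 10^+0.66 + 10^-2.65) = 0.1794
DIC = [CO2*]/α₀ = 7.976×10^-5 / 0.1794 = 0.4445 mmol/L
CA = (α₁ + 2α₂)·DIC = (0.8202 + 2×0.0004017) × 0.4445 = 0.365 mmol/L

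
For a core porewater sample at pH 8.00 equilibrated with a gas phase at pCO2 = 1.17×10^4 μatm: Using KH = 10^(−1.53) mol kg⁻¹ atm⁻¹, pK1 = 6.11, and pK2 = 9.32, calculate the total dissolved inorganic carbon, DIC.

DIC = 28.4 mmol/kg

[CO2*] = KH · pCO2 = 10^(−1.53) × 1.17×10^4×10^-6 = 3.453×10^-4 mol/kg
α₀ = 1/(1 + K1/[H⁺] + K1K2/[H⁺]²) = 1/(1 + 10^+1.89 + 10^+0.57) = 0.01214
DIC = [CO2*]/α₀ = 3.453×10^-4 / 0.01214 = 28.4 mmol/kg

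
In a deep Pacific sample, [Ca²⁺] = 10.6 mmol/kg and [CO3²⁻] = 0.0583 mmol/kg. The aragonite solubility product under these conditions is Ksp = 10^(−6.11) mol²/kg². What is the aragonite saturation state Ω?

Ω = 0.796

Ksp = 10^(−6.11) = 7.762×10^-7
Ω = [Ca²⁺][CO3²⁻]/Ksp = (10.6×10^-3)(0.0583×10^-3) / 7.762×10^-7 = 0.796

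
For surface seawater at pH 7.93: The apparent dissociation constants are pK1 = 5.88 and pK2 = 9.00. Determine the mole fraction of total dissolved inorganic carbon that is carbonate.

α₂ = 1 / (1 + [H⁺]/K2 + [H⁺]²/(K1K2)) = 1 / (1 + 10^+1.07 + 10^-0.98)
   = 1 / (1 + 11.749 + 0.10471) = 1/12.854 = 0.07780

α₂ = 0.0778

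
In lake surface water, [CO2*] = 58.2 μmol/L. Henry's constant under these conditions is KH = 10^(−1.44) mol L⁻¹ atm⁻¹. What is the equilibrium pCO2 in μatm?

KH = 10^(−1.44) = 3.631×10^-2 mol L⁻¹ atm⁻¹
pCO2 = [CO2*]/KH = 58.2×10^-6 / 3.631×10^-2 = 1.60×10^-3 atm = 1600 μatm

pCO2 = 1600 μatm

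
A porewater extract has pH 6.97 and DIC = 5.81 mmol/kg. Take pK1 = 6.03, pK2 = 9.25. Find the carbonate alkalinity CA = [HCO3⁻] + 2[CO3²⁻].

CA = 5.24 mmol/kg

CA = [HCO3⁻] + 2[CO3²⁻] = (α₁ + 2α₂)·DIC
At pH 6.97: [H⁺]/K1 = 10^-0.94 = 0.11482, K2/[H⁺] = 10^-2.28 = 0.0052481
α₁ = 1/(1 + 0.11482 + 0.0052481) = 1/1.1201 = 0.8928; α₂ = α₁·K2/[H⁺] = 0.004686
α₁ + 2α₂ = 0.9022
CA = 0.9022 × 5.81 = 5.24 mmol/kg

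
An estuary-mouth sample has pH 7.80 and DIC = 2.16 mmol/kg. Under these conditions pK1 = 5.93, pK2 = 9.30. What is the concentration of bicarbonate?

[HCO3⁻] = 2.07 mmol/kg

α₁ = 1 / (1 + [H⁺]/K1 + K2/[H⁺]) = 1 / (1 + 10^-1.87 + 10^-1.50)
   = 1 / (1 + 0.013490 + 0.031623) = 1/1.0451 = 0.9568
[HCO3⁻] = α₁ × DIC = 0.9568 × 2.16 = 2.07 mmol/kg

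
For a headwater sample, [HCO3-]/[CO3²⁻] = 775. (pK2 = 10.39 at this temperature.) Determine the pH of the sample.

pH = 7.50

From K2 = [H⁺][CO3²⁻]/[HCO3-]:  pH = pK2 − log₁₀([HCO3-]/[CO3²⁻])
log₁₀(775) = +2.889
pH = 10.39 − (+2.889) = 7.50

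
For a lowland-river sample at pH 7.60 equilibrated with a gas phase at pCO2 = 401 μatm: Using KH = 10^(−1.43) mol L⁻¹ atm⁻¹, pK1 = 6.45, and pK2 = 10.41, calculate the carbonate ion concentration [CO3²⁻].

[CO2*] = KH · pCO2 = 10^(−1.43) × 401×10^-6 = 1.490×10^-5 mol/L
α₀ = 1/(1 + K1/[H⁺] + K1K2/[H⁺]²) = 1/(1 + 10^+1.15 + 10^-1.66) = 0.06602
DIC = [CO2*]/α₀ = 1.490×10^-5 / 0.06602 = 0.2257 mmol/L
[CO3²⁻] = α₂·DIC; α₂ = 0.001444, so [CO3²⁻] = 0.001444 × 0.2257 = 0.000326 mmol/L = 0.326 μmol/L

[CO3²⁻] = 0.326 μmol/L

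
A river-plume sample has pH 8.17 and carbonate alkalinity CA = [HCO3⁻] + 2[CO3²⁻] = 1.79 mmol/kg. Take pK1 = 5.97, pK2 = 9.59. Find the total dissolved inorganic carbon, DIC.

DIC = 1.74 mmol/kg

CA = [HCO3⁻] + 2[CO3²⁻] = (α₁ + 2α₂)·DIC
At pH 8.17: [H⁺]/K1 = 10^-2.20 = 0.0063096, K2/[H⁺] = 10^-1.42 = 0.038019
α₁ = 1/(1 + 0.0063096 + 0.038019) = 1/1.0443 = 0.9576; α₂ = α₁·K2/[H⁺] = 0.03641
α₁ + 2α₂ = 1.0304
DIC = CA / (α₁ + 2α₂) = 1.79 / 1.0304 = 1.74 mmol/kg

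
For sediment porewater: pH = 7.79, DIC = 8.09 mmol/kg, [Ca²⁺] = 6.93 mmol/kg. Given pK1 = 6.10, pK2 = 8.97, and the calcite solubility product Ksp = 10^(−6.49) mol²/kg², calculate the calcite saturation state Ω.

α₂ = 1 / (1 + [H⁺]/K2 + [H⁺]²/(K1K2)) = 1 / (1 + 10^+1.18 + 10^-0.51)
   = 1 / (1 + 15.136 + 0.30903) = 1/16.445 = 0.06081
[CO3²⁻] = α₂ × DIC = 0.06081 × 8.09 = 0.4920 mmol/kg
Ksp = 10^(−6.49) = 3.236×10^-7
Ω = [Ca²⁺][CO3²⁻]/Ksp = (6.93×10^-3)(4.920×10^-4) / 3.236×10^-7 = 10.5

Ω = 10.5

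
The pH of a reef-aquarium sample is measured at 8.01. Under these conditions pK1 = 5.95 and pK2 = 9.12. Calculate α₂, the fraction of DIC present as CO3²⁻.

α₂ = 0.0715

α₂ = 1 / (1 + [H⁺]/K2 + [H⁺]²/(K1K2)) = 1 / (1 + 10^+1.11 + 10^-0.95)
   = 1 / (1 + 12.882 + 0.11220) = 1/13.995 = 0.07146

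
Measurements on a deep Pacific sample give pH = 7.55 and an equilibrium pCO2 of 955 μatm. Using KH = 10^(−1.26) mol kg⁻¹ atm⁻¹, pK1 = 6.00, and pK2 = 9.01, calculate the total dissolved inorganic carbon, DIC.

[CO2*] = KH · pCO2 = 10^(−1.26) × 955×10^-6 = 5.248×10^-5 mol/kg
α₀ = 1/(1 + K1/[H⁺] + K1K2/[H⁺]²) = 1/(1 + 10^+1.55 + 10^+0.09) = 0.02652
DIC = [CO2*]/α₀ = 5.248×10^-5 / 0.02652 = 1.98 mmol/kg

DIC = 1.98 mmol/kg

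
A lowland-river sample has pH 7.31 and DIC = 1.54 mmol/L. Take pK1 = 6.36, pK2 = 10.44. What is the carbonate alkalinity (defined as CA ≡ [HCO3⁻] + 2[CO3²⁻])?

CA = [HCO3⁻] + 2[CO3²⁻] = (α₁ + 2α₂)·DIC
At pH 7.31: [H⁺]/K1 = 10^-0.95 = 0.11220, K2/[H⁺] = 10^-3.13 = 0.00074131
α₁ = 1/(1 + 0.11220 + 0.00074131) = 1/1.1129 = 0.8985; α₂ = α₁·K2/[H⁺] = 0.0006661
α₁ + 2α₂ = 0.8999
CA = 0.8999 × 1.54 = 1.39 mmol/L

CA = 1.39 mmol/L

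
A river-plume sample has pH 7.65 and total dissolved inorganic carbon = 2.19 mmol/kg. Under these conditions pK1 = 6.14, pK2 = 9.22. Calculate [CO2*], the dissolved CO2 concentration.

[CO2*] = 0.0640 mmol/kg

α₀ = 1 / (1 + K1/[H⁺] + K1K2/[H⁺]²) = 1 / (1 + 10^+1.51 + 10^-0.06)
   = 1 / (1 + 32.359 + 0.87096) = 1/34.230 = 0.02921
[CO2*] = α₀ × DIC = 0.02921 × 2.19 = 0.0640 mmol/kg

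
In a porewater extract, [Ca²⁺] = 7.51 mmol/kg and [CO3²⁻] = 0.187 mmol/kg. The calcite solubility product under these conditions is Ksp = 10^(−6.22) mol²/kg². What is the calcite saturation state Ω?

Ω = 2.33

Ksp = 10^(−6.22) = 6.026×10^-7
Ω = [Ca²⁺][CO3²⁻]/Ksp = (7.51×10^-3)(0.187×10^-3) / 6.026×10^-7 = 2.33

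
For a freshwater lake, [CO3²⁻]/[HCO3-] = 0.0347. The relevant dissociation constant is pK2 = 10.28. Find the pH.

pH = 8.82

From K2 = [H⁺][CO3²⁻]/[HCO3-]:  pH = pK2 + log₁₀([CO3²⁻]/[HCO3-])
log₁₀(0.0347) = -1.460
pH = 10.28 + (-1.460) = 8.82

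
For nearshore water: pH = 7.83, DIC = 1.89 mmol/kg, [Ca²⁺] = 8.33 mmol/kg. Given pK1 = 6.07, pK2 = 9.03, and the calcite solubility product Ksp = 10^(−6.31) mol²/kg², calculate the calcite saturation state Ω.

α₂ = 1 / (1 + [H⁺]/K2 + [H⁺]²/(K1K2)) = 1 / (1 + 10^+1.20 + 10^-0.56)
   = 1 / (1 + 15.849 + 0.27542) = 1/17.124 = 0.05840
[CO3²⁻] = α₂ × DIC = 0.05840 × 1.89 = 0.1104 mmol/kg
Ksp = 10^(−6.31) = 4.898×10^-7
Ω = [Ca²⁺][CO3²⁻]/Ksp = (8.33×10^-3)(1.104×10^-4) / 4.898×10^-7 = 1.88

Ω = 1.88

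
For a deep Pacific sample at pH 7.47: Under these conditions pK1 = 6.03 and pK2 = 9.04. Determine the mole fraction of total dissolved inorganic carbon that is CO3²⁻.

α₂ = 0.0253

α₂ = 1 / (1 + [H⁺]/K2 + [H⁺]²/(K1K2)) = 1 / (1 + 10^+1.57 + 10^+0.13)
   = 1 / (1 + 37.154 + 1.3490) = 1/39.502 = 0.02531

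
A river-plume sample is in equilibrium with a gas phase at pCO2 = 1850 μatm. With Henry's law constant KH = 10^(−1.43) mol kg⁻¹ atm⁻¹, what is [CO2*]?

[CO2*] = 68.7 μmol/kg

KH = 10^(−1.43) = 3.715×10^-2 mol kg⁻¹ atm⁻¹
[CO2*] = KH · pCO2 = 3.715×10^-2 × 1850×10^-6 atm = 6.87×10^-5 mol/kg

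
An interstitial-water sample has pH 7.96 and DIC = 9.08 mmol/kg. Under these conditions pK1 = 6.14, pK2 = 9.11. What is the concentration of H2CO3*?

α₀ = 1 / (1 + K1/[H⁺] + K1K2/[H⁺]²) = 1 / (1 + 10^+1.82 + 10^+0.67)
   = 1 / (1 + 66.069 + 4.6774) = 1/71.747 = 0.01394
[CO2*] = α₀ × DIC = 0.01394 × 9.08 = 0.127 mmol/kg

[CO2*] = 0.127 mmol/kg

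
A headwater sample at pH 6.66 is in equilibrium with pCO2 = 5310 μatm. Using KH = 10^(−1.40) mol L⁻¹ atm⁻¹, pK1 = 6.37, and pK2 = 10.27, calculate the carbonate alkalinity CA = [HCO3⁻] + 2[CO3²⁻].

[CO2*] = KH · pCO2 = 10^(−1.40) × 5310×10^-6 = 2.114×10^-4 mol/L
α₀ = 1/(1 + K1/[H⁺] + K1K2/[H⁺]²) = 1/(1 + 10^+0.29 + 10^-3.32) = 0.3389
DIC = [CO2*]/α₀ = 2.114×10^-4 / 0.3389 = 0.6237 mmol/L
CA = (α₁ + 2α₂)·DIC = (0.6609 + 2×0.0001622) × 0.6237 = 0.412 mmol/L

CA = 0.412 mmol/L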